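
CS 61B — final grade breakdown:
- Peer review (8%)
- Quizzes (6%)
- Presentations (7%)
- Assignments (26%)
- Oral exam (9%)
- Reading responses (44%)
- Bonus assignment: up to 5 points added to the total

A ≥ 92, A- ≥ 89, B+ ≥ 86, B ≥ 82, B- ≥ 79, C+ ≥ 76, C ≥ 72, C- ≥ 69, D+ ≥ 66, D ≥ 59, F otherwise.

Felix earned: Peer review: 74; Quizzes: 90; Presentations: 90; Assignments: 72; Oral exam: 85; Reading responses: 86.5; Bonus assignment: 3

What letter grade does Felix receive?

Weighted total:
  Peer review 74 × 0.08 = 5.92
  Quizzes 90 × 0.06 = 5.4
  Presentations 90 × 0.07 = 6.3
  Assignments 72 × 0.26 = 18.72
  Oral exam 85 × 0.09 = 7.65
  Reading responses 86.5 × 0.44 = 38.06
Sum = 82.05
Bonus assignment: 82.05 + 3 = 85.05
85.05 is ≥ 82 and < 86 → B

B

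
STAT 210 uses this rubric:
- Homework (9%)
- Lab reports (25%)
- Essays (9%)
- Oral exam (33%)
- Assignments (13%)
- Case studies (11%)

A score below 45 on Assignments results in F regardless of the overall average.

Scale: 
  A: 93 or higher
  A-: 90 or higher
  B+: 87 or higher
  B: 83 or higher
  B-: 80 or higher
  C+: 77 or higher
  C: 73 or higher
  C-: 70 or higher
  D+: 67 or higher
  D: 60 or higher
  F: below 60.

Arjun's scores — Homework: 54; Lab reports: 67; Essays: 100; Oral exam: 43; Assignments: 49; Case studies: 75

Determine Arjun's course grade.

Assignments score 49 ≥ 45: minimum met.
Weighted total:
  Homework 54 × 0.09 = 4.86
  Lab reports 67 × 0.25 = 16.75
  Essays 100 × 0.09 = 9
  Oral exam 43 × 0.33 = 14.19
  Assignments 49 × 0.13 = 6.37
  Case studies 75 × 0.11 = 8.25
Sum = 59.42
59.42 < 60 → F

F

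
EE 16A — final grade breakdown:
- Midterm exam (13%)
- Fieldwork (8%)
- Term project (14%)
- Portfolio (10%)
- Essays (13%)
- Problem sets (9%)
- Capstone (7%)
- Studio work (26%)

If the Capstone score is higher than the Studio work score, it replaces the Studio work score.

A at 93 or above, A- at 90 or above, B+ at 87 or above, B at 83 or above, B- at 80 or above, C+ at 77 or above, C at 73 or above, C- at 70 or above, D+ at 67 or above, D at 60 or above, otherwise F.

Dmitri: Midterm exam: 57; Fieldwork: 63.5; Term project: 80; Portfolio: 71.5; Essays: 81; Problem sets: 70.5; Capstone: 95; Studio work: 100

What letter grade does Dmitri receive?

B-

Capstone (95) ≤ Studio work (100), so Studio work stays at 100.
Weighted total:
  Midterm exam 57 × 0.13 = 7.41
  Fieldwork 63.5 × 0.08 = 5.08
  Term project 80 × 0.14 = 11.2
  Portfolio 71.5 × 0.1 = 7.15
  Essays 81 × 0.13 = 10.53
  Problem sets 70.5 × 0.09 = 6.345
  Capstone 95 × 0.07 = 6.65
  Studio work 100 × 0.26 = 26
Sum = 80.365
80.365 is ≥ 80 and < 83 → B-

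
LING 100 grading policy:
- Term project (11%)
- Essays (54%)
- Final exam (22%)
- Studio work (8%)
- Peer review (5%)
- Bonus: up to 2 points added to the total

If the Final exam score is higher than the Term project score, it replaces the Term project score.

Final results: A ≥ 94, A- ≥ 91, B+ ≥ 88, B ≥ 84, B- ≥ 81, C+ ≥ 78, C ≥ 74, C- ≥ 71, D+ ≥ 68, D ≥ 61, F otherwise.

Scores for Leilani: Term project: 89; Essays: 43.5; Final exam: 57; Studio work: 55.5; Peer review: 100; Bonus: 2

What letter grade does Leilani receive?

Final exam (57) ≤ Term project (89), so Term project stays at 89.
Weighted total:
  Term project 89 × 0.11 = 9.79
  Essays 43.5 × 0.54 = 23.49
  Final exam 57 × 0.22 = 12.54
  Studio work 55.5 × 0.08 = 4.44
  Peer review 100 × 0.05 = 5
Sum = 55.26
Bonus: 55.26 + 2 = 57.26
57.26 < 61 → F

F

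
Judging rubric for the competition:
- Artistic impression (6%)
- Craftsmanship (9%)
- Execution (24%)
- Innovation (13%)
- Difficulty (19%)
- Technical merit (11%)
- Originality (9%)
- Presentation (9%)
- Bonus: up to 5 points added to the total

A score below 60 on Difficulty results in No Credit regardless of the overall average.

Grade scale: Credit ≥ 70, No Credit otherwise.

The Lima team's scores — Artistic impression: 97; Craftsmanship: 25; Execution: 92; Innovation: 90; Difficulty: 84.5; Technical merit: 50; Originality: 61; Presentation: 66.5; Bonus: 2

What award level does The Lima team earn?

Credit

Difficulty score 84.5 ≥ 60: minimum met.
Weighted total:
  Artistic impression 97 × 0.06 = 5.82
  Craftsmanship 25 × 0.09 = 2.25
  Execution 92 × 0.24 = 22.08
  Innovation 90 × 0.13 = 11.7
  Difficulty 84.5 × 0.19 = 16.055
  Technical merit 50 × 0.11 = 5.5
  Originality 61 × 0.09 = 5.49
  Presentation 66.5 × 0.09 = 5.985
Sum = 74.88
Bonus: 74.88 + 2 = 76.88
76.88 ≥ 70 → Credit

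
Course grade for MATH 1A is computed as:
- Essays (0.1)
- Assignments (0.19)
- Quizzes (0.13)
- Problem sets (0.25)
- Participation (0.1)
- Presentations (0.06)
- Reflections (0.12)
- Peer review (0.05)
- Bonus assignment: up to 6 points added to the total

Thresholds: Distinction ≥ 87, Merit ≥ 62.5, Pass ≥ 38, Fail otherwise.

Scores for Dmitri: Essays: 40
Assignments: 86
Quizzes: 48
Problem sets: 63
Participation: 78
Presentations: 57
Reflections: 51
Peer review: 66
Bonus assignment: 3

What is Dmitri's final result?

Weighted total:
  Essays 40 × 0.1 = 4
  Assignments 86 × 0.19 = 16.34
  Quizzes 48 × 0.13 = 6.24
  Problem sets 63 × 0.25 = 15.75
  Participation 78 × 0.1 = 7.8
  Presentations 57 × 0.06 = 3.42
  Reflections 51 × 0.12 = 6.12
  Peer review 66 × 0.05 = 3.3
Sum = 62.97
Bonus assignment: 62.97 + 3 = 65.97
65.97 is ≥ 62.5 and < 87 → Merit

Merit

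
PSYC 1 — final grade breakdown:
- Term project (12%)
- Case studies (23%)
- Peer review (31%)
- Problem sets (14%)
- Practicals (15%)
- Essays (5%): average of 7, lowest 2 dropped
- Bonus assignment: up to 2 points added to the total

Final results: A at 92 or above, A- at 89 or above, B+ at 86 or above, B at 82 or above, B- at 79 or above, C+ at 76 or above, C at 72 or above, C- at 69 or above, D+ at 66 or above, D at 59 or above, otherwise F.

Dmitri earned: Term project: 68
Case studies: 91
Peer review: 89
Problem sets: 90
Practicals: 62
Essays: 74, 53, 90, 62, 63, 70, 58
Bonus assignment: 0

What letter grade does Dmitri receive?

Essays: drop 53, 58 → average of remaining 5 = 359/5 = 71.8
Weighted total:
  Term project 68 × 0.12 = 8.16
  Case studies 91 × 0.23 = 20.93
  Peer review 89 × 0.31 = 27.59
  Problem sets 90 × 0.14 = 12.6
  Practicals 62 × 0.15 = 9.3
  Essays 71.8 × 0.05 = 3.59
Sum = 82.17
Bonus assignment: 82.17 + 0 = 82.17
82.17 is ≥ 82 and < 86 → B

B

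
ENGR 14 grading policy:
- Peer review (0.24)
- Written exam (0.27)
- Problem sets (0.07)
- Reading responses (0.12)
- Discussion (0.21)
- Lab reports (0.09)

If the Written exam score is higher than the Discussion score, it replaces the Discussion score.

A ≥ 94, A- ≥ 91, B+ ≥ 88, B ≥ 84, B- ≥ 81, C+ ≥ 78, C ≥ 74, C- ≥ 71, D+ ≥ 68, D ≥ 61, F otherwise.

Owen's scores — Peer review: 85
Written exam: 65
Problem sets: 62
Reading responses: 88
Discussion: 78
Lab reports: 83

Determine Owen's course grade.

Written exam (65) ≤ Discussion (78), so Discussion stays at 78.
Weighted total:
  Peer review 85 × 0.24 = 20.4
  Written exam 65 × 0.27 = 17.55
  Problem sets 62 × 0.07 = 4.34
  Reading responses 88 × 0.12 = 10.56
  Discussion 78 × 0.21 = 16.38
  Lab reports 83 × 0.09 = 7.47
Sum = 76.7
76.7 is ≥ 74 and < 78 → C

C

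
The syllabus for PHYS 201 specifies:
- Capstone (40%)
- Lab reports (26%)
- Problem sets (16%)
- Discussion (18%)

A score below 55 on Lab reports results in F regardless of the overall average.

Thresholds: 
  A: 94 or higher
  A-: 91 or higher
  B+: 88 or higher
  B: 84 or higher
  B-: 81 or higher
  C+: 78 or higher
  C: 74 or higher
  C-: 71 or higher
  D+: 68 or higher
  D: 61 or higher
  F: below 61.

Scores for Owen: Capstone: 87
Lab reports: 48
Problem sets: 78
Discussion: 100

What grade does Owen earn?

F

Lab reports score 48 < 55: minimum not met.
Weighted total:
  Capstone 87 × 0.4 = 34.8
  Lab reports 48 × 0.26 = 12.48
  Problem sets 78 × 0.16 = 12.48
  Discussion 100 × 0.18 = 18
Sum = 77.76
Because the Lab reports minimum was not met, the result is F.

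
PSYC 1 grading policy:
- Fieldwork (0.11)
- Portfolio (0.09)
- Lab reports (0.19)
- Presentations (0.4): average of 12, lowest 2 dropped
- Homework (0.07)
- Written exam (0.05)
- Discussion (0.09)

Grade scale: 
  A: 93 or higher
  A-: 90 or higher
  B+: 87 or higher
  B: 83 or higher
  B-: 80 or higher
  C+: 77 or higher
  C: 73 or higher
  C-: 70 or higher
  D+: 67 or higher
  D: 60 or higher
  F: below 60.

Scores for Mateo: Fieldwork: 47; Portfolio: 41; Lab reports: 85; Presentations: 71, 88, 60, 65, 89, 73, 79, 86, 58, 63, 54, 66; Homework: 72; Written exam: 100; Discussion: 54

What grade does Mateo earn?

D+

Presentations: drop 54, 58 → average of remaining 10 = 740/10 = 74
Weighted total:
  Fieldwork 47 × 0.11 = 5.17
  Portfolio 41 × 0.09 = 3.69
  Lab reports 85 × 0.19 = 16.15
  Presentations 74 × 0.4 = 29.6
  Homework 72 × 0.07 = 5.04
  Written exam 100 × 0.05 = 5
  Discussion 54 × 0.09 = 4.86
Sum = 69.51
69.51 is ≥ 67 and < 70 → D+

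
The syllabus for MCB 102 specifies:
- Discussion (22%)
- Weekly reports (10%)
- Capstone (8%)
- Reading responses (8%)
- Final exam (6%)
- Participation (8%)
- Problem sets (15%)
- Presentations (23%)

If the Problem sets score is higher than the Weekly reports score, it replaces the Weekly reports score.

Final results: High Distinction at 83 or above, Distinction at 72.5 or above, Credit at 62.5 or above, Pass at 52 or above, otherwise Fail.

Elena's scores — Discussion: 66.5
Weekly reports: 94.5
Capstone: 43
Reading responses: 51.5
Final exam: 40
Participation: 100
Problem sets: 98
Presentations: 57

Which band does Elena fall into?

Credit

Problem sets (98) > Weekly reports (94.5), so Weekly reports counts as 98.
Weighted total:
  Discussion 66.5 × 0.22 = 14.63
  Weekly reports 98 × 0.1 = 9.8
  Capstone 43 × 0.08 = 3.44
  Reading responses 51.5 × 0.08 = 4.12
  Final exam 40 × 0.06 = 2.4
  Participation 100 × 0.08 = 8
  Problem sets 98 × 0.15 = 14.7
  Presentations 57 × 0.23 = 13.11
Sum = 70.2
70.2 is ≥ 62.5 and < 72.5 → Credit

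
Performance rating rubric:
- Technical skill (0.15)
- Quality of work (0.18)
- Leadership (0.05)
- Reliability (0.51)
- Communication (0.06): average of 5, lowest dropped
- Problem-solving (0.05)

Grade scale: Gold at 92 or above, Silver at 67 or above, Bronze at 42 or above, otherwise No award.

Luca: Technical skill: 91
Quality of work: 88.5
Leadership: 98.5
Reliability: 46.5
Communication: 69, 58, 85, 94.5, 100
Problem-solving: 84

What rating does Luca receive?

Silver

Communication: drop 58 → average of remaining 4 = 348.5/4 = 87.125
Weighted total:
  Technical skill 91 × 0.15 = 13.65
  Quality of work 88.5 × 0.18 = 15.93
  Leadership 98.5 × 0.05 = 4.925
  Reliability 46.5 × 0.51 = 23.715
  Communication 87.125 × 0.06 = 5.2275
  Problem-solving 84 × 0.05 = 4.2
Sum = 67.6475
67.6475 is ≥ 67 and < 92 → Silver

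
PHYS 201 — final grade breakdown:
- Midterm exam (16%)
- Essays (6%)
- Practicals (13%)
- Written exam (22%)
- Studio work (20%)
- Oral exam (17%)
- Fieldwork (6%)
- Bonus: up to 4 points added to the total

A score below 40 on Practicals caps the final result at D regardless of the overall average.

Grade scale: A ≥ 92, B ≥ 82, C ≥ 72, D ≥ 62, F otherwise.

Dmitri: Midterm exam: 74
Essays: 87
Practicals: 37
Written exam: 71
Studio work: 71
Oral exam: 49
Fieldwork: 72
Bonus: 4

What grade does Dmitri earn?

D

Practicals score 37 < 40: minimum not met.
Weighted total:
  Midterm exam 74 × 0.16 = 11.84
  Essays 87 × 0.06 = 5.22
  Practicals 37 × 0.13 = 4.81
  Written exam 71 × 0.22 = 15.62
  Studio work 71 × 0.2 = 14.2
  Oral exam 49 × 0.17 = 8.33
  Fieldwork 72 × 0.06 = 4.32
Sum = 64.34
Bonus: 64.34 + 4 = 68.34
68.34 would be D; cap at D applies → D.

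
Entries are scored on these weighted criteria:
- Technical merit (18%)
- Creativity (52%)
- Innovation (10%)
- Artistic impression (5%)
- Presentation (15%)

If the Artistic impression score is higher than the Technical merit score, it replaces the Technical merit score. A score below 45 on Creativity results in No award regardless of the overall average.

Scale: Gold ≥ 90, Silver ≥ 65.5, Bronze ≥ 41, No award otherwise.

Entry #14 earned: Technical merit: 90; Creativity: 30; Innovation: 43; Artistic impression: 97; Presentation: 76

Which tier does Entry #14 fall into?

No award

Artistic impression (97) > Technical merit (90), so Technical merit counts as 97.
Creativity score 30 < 45: minimum not met.
Weighted total:
  Technical merit 97 × 0.18 = 17.46
  Creativity 30 × 0.52 = 15.6
  Innovation 43 × 0.1 = 4.3
  Artistic impression 97 × 0.05 = 4.85
  Presentation 76 × 0.15 = 11.4
Sum = 53.61
Because the Creativity minimum was not met, the result is No award.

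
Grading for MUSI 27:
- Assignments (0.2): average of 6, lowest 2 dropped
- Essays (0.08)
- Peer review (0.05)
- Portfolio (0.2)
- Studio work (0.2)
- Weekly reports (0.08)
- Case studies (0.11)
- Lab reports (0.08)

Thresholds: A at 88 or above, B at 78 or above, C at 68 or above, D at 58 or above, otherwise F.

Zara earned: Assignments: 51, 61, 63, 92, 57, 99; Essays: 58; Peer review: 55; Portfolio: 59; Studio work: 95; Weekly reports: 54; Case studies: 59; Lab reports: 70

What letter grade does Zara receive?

Assignments: drop 51, 57 → average of remaining 4 = 315/4 = 78.75
Weighted total:
  Assignments 78.75 × 0.2 = 15.75
  Essays 58 × 0.08 = 4.64
  Peer review 55 × 0.05 = 2.75
  Portfolio 59 × 0.2 = 11.8
  Studio work 95 × 0.2 = 19
  Weekly reports 54 × 0.08 = 4.32
  Case studies 59 × 0.11 = 6.49
  Lab reports 70 × 0.08 = 5.6
Sum = 70.35
70.35 is ≥ 68 and < 78 → C

C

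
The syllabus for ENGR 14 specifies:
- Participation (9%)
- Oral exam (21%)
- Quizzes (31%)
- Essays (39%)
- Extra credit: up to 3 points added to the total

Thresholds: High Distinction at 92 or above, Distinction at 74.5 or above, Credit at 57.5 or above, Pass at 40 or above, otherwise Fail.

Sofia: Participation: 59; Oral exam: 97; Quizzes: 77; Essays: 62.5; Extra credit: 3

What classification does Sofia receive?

Weighted total:
  Participation 59 × 0.09 = 5.31
  Oral exam 97 × 0.21 = 20.37
  Quizzes 77 × 0.31 = 23.87
  Essays 62.5 × 0.39 = 24.375
Sum = 73.925
Extra credit: 73.925 + 3 = 76.925
76.925 is ≥ 74.5 and < 92 → Distinction

Distinction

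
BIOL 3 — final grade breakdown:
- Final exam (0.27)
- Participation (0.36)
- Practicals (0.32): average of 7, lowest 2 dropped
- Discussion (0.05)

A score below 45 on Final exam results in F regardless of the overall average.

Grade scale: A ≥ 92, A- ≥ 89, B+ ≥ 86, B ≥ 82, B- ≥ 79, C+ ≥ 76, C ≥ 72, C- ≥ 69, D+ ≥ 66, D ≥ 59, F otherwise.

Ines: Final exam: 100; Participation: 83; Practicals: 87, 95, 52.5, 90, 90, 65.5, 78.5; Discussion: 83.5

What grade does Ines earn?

Practicals: drop 52.5, 65.5 → average of remaining 5 = 440.5/5 = 88.1
Final exam score 100 ≥ 45: minimum met.
Weighted total:
  Final exam 100 × 0.27 = 27
  Participation 83 × 0.36 = 29.88
  Practicals 88.1 × 0.32 = 28.192
  Discussion 83.5 × 0.05 = 4.175
Sum = 89.247
89.247 is ≥ 89 and < 92 → A-

A-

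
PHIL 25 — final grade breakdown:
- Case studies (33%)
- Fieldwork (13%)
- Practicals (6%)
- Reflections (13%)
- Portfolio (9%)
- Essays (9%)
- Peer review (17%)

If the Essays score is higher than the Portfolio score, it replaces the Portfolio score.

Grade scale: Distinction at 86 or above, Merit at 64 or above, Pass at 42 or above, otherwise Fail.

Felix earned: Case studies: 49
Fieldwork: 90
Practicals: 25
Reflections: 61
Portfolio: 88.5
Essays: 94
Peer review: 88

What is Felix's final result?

Essays (94) > Portfolio (88.5), so Portfolio counts as 94.
Weighted total:
  Case studies 49 × 0.33 = 16.17
  Fieldwork 90 × 0.13 = 11.7
  Practicals 25 × 0.06 = 1.5
  Reflections 61 × 0.13 = 7.93
  Portfolio 94 × 0.09 = 8.46
  Essays 94 × 0.09 = 8.46
  Peer review 88 × 0.17 = 14.96
Sum = 69.18
69.18 is ≥ 64 and < 86 → Merit

Merit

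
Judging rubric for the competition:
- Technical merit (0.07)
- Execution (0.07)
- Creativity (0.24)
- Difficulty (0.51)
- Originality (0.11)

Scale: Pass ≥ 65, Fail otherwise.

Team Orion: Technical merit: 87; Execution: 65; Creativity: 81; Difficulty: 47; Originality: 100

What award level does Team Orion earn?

Pass

Weighted total:
  Technical merit 87 × 0.07 = 6.09
  Execution 65 × 0.07 = 4.55
  Creativity 81 × 0.24 = 19.44
  Difficulty 47 × 0.51 = 23.97
  Originality 100 × 0.11 = 11
Sum = 65.05
65.05 ≥ 65 → Pass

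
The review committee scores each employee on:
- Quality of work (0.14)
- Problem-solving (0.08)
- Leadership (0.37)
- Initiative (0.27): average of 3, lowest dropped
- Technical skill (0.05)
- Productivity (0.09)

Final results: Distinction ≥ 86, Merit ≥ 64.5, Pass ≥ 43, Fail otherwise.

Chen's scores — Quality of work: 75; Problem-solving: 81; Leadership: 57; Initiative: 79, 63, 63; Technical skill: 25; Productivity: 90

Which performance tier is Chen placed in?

Merit

Initiative: drop 63 → average of remaining 2 = 142/2 = 71
Weighted total:
  Quality of work 75 × 0.14 = 10.5
  Problem-solving 81 × 0.08 = 6.48
  Leadership 57 × 0.37 = 21.09
  Initiative 71 × 0.27 = 19.17
  Technical skill 25 × 0.05 = 1.25
  Productivity 90 × 0.09 = 8.1
Sum = 66.59
66.59 is ≥ 64.5 and < 86 → Merit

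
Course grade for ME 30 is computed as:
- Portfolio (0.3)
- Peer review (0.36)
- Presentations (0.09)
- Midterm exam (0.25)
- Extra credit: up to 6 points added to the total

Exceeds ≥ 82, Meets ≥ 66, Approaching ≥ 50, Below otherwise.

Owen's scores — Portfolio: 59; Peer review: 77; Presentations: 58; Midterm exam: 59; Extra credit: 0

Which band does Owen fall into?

Weighted total:
  Portfolio 59 × 0.3 = 17.7
  Peer review 77 × 0.36 = 27.72
  Presentations 58 × 0.09 = 5.22
  Midterm exam 59 × 0.25 = 14.75
Sum = 65.39
Extra credit: 65.39 + 0 = 65.39
65.39 is ≥ 50 and < 66 → Approaching

Approaching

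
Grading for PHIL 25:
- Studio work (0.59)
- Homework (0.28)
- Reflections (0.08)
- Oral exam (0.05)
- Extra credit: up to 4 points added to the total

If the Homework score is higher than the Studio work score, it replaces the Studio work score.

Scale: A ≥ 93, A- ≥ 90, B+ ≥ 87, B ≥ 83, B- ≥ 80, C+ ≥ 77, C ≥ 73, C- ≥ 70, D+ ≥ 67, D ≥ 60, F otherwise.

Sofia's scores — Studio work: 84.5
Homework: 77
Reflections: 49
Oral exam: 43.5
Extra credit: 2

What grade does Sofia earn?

Homework (77) ≤ Studio work (84.5), so Studio work stays at 84.5.
Weighted total:
  Studio work 84.5 × 0.59 = 49.855
  Homework 77 × 0.28 = 21.56
  Reflections 49 × 0.08 = 3.92
  Oral exam 43.5 × 0.05 = 2.175
Sum = 77.51
Extra credit: 77.51 + 2 = 79.51
79.51 is ≥ 77 and < 80 → C+

C+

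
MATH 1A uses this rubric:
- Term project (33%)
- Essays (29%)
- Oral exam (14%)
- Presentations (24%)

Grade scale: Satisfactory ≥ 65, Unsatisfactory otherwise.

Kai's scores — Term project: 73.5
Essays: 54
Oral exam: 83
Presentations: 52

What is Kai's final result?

Unsatisfactory

Weighted total:
  Term project 73.5 × 0.33 = 24.255
  Essays 54 × 0.29 = 15.66
  Oral exam 83 × 0.14 = 11.62
  Presentations 52 × 0.24 = 12.48
Sum = 64.015
64.015 < 65 → Unsatisfactory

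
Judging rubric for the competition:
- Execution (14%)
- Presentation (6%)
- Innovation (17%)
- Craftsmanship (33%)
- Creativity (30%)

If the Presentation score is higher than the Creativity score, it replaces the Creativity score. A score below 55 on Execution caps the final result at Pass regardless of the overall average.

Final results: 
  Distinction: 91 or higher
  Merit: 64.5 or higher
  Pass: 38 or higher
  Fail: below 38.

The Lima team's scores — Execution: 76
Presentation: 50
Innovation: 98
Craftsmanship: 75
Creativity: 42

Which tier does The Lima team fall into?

Presentation (50) > Creativity (42), so Creativity counts as 50.
Execution score 76 ≥ 55: minimum met.
Weighted total:
  Execution 76 × 0.14 = 10.64
  Presentation 50 × 0.06 = 3
  Innovation 98 × 0.17 = 16.66
  Craftsmanship 75 × 0.33 = 24.75
  Creativity 50 × 0.3 = 15
Sum = 70.05
70.05 is ≥ 64.5 and < 91 → Merit

Merit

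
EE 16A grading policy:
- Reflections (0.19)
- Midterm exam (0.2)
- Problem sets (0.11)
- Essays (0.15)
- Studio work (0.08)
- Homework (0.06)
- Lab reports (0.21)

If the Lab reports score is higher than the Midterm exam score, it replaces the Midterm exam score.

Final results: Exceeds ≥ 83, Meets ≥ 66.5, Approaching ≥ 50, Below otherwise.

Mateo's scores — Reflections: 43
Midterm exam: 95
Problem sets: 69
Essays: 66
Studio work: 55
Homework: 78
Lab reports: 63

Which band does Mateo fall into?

Meets

Lab reports (63) ≤ Midterm exam (95), so Midterm exam stays at 95.
Weighted total:
  Reflections 43 × 0.19 = 8.17
  Midterm exam 95 × 0.2 = 19
  Problem sets 69 × 0.11 = 7.59
  Essays 66 × 0.15 = 9.9
  Studio work 55 × 0.08 = 4.4
  Homework 78 × 0.06 = 4.68
  Lab reports 63 × 0.21 = 13.23
Sum = 66.97
66.97 is ≥ 66.5 and < 83 → Meets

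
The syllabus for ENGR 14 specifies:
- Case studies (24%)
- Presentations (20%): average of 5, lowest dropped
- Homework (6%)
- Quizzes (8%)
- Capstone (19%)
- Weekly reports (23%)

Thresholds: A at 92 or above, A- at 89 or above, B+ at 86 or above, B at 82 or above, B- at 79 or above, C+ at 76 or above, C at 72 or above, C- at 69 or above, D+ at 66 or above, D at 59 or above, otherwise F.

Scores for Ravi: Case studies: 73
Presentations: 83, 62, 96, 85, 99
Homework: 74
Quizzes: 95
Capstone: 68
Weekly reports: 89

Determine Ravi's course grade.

B-

Presentations: drop 62 → average of remaining 4 = 363/4 = 90.75
Weighted total:
  Case studies 73 × 0.24 = 17.52
  Presentations 90.75 × 0.2 = 18.15
  Homework 74 × 0.06 = 4.44
  Quizzes 95 × 0.08 = 7.6
  Capstone 68 × 0.19 = 12.92
  Weekly reports 89 × 0.23 = 20.47
Sum = 81.1
81.1 is ≥ 79 and < 82 → B-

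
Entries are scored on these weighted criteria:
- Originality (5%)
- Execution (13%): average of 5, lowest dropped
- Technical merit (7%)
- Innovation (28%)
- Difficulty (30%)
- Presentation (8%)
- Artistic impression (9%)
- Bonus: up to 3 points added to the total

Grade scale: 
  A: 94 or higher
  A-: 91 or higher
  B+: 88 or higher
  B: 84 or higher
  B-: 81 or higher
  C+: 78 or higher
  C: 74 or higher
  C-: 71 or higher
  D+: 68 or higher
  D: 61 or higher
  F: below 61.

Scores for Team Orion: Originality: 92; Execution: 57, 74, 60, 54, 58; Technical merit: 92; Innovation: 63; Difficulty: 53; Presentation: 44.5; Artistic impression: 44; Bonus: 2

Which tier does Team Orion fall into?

Execution: drop 54 → average of remaining 4 = 249/4 = 62.25
Weighted total:
  Originality 92 × 0.05 = 4.6
  Execution 62.25 × 0.13 = 8.0925
  Technical merit 92 × 0.07 = 6.44
  Innovation 63 × 0.28 = 17.64
  Difficulty 53 × 0.3 = 15.9
  Presentation 44.5 × 0.08 = 3.56
  Artistic impression 44 × 0.09 = 3.96
Sum = 60.1925
Bonus: 60.1925 + 2 = 62.1925
62.1925 is ≥ 61 and < 68 → D

D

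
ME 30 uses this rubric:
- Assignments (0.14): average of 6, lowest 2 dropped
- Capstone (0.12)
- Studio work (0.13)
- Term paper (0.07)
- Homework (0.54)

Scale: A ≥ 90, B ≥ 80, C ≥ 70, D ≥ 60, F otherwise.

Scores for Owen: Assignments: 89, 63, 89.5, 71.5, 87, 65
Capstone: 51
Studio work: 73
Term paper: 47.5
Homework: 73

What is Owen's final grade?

Assignments: drop 63, 65 → average of remaining 4 = 337/4 = 84.25
Weighted total:
  Assignments 84.25 × 0.14 = 11.795
  Capstone 51 × 0.12 = 6.12
  Studio work 73 × 0.13 = 9.49
  Term paper 47.5 × 0.07 = 3.325
  Homework 73 × 0.54 = 39.42
Sum = 70.15
70.15 is ≥ 70 and < 80 → C

C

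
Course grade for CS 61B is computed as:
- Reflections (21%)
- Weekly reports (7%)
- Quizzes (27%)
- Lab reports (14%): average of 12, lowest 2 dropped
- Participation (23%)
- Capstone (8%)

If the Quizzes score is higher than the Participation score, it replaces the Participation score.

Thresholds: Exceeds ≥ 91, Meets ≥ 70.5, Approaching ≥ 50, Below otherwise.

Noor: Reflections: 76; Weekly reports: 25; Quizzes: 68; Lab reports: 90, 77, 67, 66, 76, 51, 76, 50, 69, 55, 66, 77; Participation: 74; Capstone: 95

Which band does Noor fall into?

Meets

Lab reports: drop 50, 51 → average of remaining 10 = 719/10 = 71.9
Quizzes (68) ≤ Participation (74), so Participation stays at 74.
Weighted total:
  Reflections 76 × 0.21 = 15.96
  Weekly reports 25 × 0.07 = 1.75
  Quizzes 68 × 0.27 = 18.36
  Lab reports 71.9 × 0.14 = 10.066
  Participation 74 × 0.23 = 17.02
  Capstone 95 × 0.08 = 7.6
Sum = 70.756
70.756 is ≥ 70.5 and < 91 → Meets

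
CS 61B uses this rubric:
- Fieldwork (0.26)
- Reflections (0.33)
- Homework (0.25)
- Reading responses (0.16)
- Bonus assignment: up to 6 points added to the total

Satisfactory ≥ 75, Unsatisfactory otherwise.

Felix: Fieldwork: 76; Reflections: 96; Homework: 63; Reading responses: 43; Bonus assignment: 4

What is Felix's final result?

Satisfactory

Weighted total:
  Fieldwork 76 × 0.26 = 19.76
  Reflections 96 × 0.33 = 31.68
  Homework 63 × 0.25 = 15.75
  Reading responses 43 × 0.16 = 6.88
Sum = 74.07
Bonus assignment: 74.07 + 4 = 78.07
78.07 ≥ 75 → Satisfactory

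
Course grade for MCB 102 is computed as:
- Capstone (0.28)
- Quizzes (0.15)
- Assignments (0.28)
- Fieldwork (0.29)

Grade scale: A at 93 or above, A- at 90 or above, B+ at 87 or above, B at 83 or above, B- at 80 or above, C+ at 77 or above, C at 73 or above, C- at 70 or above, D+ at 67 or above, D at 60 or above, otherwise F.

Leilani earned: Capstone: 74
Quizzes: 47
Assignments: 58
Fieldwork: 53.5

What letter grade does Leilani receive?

Weighted total:
  Capstone 74 × 0.28 = 20.72
  Quizzes 47 × 0.15 = 7.05
  Assignments 58 × 0.28 = 16.24
  Fieldwork 53.5 × 0.29 = 15.515
Sum = 59.525
59.525 < 60 → F

F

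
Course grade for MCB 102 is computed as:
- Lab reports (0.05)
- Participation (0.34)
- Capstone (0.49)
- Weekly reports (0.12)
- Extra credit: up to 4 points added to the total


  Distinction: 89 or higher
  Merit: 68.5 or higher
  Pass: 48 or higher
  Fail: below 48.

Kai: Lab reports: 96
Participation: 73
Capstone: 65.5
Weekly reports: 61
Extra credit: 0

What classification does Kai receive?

Weighted total:
  Lab reports 96 × 0.05 = 4.8
  Participation 73 × 0.34 = 24.82
  Capstone 65.5 × 0.49 = 32.095
  Weekly reports 61 × 0.12 = 7.32
Sum = 69.035
Extra credit: 69.035 + 0 = 69.035
69.035 is ≥ 68.5 and < 89 → Merit

Merit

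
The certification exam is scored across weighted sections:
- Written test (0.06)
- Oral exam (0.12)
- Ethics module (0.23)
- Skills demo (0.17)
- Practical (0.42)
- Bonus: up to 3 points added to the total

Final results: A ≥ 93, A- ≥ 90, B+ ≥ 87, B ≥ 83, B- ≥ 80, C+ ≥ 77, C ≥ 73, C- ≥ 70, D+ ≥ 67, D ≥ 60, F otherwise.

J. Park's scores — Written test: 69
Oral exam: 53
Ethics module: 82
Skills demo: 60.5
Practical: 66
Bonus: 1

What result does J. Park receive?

D+

Weighted total:
  Written test 69 × 0.06 = 4.14
  Oral exam 53 × 0.12 = 6.36
  Ethics module 82 × 0.23 = 18.86
  Skills demo 60.5 × 0.17 = 10.285
  Practical 66 × 0.42 = 27.72
Sum = 67.365
Bonus: 67.365 + 1 = 68.365
68.365 is ≥ 67 and < 70 → D+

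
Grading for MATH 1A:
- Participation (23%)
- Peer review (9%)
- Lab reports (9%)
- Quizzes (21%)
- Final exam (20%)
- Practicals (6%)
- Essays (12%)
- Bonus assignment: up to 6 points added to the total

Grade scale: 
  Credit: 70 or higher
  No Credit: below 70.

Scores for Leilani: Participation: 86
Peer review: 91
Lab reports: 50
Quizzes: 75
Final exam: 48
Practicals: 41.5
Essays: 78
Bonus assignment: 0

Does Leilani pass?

No Credit

Weighted total:
  Participation 86 × 0.23 = 19.78
  Peer review 91 × 0.09 = 8.19
  Lab reports 50 × 0.09 = 4.5
  Quizzes 75 × 0.21 = 15.75
  Final exam 48 × 0.2 = 9.6
  Practicals 41.5 × 0.06 = 2.49
  Essays 78 × 0.12 = 9.36
Sum = 69.67
Bonus assignment: 69.67 + 0 = 69.67
69.67 < 70 → No Credit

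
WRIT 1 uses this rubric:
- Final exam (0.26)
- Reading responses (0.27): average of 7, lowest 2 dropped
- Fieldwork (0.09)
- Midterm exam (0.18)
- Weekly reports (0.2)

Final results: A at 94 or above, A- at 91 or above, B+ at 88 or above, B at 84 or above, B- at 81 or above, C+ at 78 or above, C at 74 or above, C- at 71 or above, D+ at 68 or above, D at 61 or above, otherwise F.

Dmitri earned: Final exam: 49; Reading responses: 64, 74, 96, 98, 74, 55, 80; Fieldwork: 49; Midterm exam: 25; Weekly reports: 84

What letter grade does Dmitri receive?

Reading responses: drop 55, 64 → average of remaining 5 = 422/5 = 84.4
Weighted total:
  Final exam 49 × 0.26 = 12.74
  Reading responses 84.4 × 0.27 = 22.788
  Fieldwork 49 × 0.09 = 4.41
  Midterm exam 25 × 0.18 = 4.5
  Weekly reports 84 × 0.2 = 16.8
Sum = 61.238
61.238 is ≥ 61 and < 68 → D

D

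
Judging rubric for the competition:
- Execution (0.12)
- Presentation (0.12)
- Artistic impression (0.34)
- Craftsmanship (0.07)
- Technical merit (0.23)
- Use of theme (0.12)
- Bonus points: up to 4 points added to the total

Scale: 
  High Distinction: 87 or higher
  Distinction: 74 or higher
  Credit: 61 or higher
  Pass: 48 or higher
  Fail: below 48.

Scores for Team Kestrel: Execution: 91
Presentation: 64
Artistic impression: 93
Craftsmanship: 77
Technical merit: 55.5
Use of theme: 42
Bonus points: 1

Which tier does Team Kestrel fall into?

Weighted total:
  Execution 91 × 0.12 = 10.92
  Presentation 64 × 0.12 = 7.68
  Artistic impression 93 × 0.34 = 31.62
  Craftsmanship 77 × 0.07 = 5.39
  Technical merit 55.5 × 0.23 = 12.765
  Use of theme 42 × 0.12 = 5.04
Sum = 73.415
Bonus points: 73.415 + 1 = 74.415
74.415 is ≥ 74 and < 87 → Distinction

Distinction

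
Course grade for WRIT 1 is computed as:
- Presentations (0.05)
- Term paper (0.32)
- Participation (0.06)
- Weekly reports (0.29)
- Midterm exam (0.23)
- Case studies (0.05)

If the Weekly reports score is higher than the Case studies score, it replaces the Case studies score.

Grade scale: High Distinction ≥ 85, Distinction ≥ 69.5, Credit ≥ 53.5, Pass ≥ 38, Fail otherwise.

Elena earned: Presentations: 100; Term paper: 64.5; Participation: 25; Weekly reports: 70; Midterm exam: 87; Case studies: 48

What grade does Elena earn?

Weekly reports (70) > Case studies (48), so Case studies counts as 70.
Weighted total:
  Presentations 100 × 0.05 = 5
  Term paper 64.5 × 0.32 = 20.64
  Participation 25 × 0.06 = 1.5
  Weekly reports 70 × 0.29 = 20.3
  Midterm exam 87 × 0.23 = 20.01
  Case studies 70 × 0.05 = 3.5
Sum = 70.95
70.95 is ≥ 69.5 and < 85 → Distinction

Distinction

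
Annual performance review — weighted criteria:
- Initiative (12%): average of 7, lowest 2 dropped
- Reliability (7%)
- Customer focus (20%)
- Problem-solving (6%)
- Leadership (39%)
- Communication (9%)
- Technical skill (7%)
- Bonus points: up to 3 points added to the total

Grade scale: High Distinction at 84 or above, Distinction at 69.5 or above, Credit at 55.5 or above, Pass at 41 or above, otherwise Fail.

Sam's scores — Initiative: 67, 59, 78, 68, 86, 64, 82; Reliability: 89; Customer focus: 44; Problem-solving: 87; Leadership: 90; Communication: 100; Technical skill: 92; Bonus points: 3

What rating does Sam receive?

Initiative: drop 59, 64 → average of remaining 5 = 381/5 = 76.2
Weighted total:
  Initiative 76.2 × 0.12 = 9.144
  Reliability 89 × 0.07 = 6.23
  Customer focus 44 × 0.2 = 8.8
  Problem-solving 87 × 0.06 = 5.22
  Leadership 90 × 0.39 = 35.1
  Communication 100 × 0.09 = 9
  Technical skill 92 × 0.07 = 6.44
Sum = 79.934
Bonus points: 79.934 + 3 = 82.934
82.934 is ≥ 69.5 and < 84 → Distinction

Distinction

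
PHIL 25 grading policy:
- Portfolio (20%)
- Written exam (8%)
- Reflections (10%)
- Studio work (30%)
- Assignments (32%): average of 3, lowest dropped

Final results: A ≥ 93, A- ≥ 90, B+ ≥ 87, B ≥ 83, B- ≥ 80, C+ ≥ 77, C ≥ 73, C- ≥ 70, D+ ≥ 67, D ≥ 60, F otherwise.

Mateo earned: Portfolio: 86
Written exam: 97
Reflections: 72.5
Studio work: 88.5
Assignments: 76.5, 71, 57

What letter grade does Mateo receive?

B-

Assignments: drop 57 → average of remaining 2 = 147.5/2 = 73.75
Weighted total:
  Portfolio 86 × 0.2 = 17.2
  Written exam 97 × 0.08 = 7.76
  Reflections 72.5 × 0.1 = 7.25
  Studio work 88.5 × 0.3 = 26.55
  Assignments 73.75 × 0.32 = 23.6
Sum = 82.36
82.36 is ≥ 80 and < 83 → B-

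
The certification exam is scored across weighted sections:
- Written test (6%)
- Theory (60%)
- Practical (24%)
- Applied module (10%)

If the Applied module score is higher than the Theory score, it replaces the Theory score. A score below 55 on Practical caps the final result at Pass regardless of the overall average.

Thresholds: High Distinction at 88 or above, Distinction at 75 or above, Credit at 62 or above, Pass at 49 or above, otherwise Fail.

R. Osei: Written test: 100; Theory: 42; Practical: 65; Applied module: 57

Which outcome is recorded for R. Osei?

Applied module (57) > Theory (42), so Theory counts as 57.
Practical score 65 ≥ 55: minimum met.
Weighted total:
  Written test 100 × 0.06 = 6
  Theory 57 × 0.6 = 34.2
  Practical 65 × 0.24 = 15.6
  Applied module 57 × 0.1 = 5.7
Sum = 61.5
61.5 is ≥ 49 and < 62 → Pass

Pass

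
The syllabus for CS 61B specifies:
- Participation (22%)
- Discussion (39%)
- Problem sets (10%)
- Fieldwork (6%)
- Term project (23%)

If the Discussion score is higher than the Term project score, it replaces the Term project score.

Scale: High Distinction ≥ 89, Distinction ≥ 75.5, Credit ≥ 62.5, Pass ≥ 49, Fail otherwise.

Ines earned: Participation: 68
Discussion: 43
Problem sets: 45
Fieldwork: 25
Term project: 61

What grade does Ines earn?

Pass

Discussion (43) ≤ Term project (61), so Term project stays at 61.
Weighted total:
  Participation 68 × 0.22 = 14.96
  Discussion 43 × 0.39 = 16.77
  Problem sets 45 × 0.1 = 4.5
  Fieldwork 25 × 0.06 = 1.5
  Term project 61 × 0.23 = 14.03
Sum = 51.76
51.76 is ≥ 49 and < 62.5 → Pass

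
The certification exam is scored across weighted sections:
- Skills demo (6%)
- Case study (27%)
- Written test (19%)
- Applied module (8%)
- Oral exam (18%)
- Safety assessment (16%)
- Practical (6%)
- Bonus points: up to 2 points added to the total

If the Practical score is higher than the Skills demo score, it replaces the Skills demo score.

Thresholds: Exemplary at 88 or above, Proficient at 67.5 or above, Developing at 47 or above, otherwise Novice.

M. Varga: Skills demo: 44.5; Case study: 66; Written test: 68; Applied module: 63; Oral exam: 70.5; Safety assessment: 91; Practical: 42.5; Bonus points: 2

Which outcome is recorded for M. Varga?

Proficient

Practical (42.5) ≤ Skills demo (44.5), so Skills demo stays at 44.5.
Weighted total:
  Skills demo 44.5 × 0.06 = 2.67
  Case study 66 × 0.27 = 17.82
  Written test 68 × 0.19 = 12.92
  Applied module 63 × 0.08 = 5.04
  Oral exam 70.5 × 0.18 = 12.69
  Safety assessment 91 × 0.16 = 14.56
  Practical 42.5 × 0.06 = 2.55
Sum = 68.25
Bonus points: 68.25 + 2 = 70.25
70.25 is ≥ 67.5 and < 88 → Proficient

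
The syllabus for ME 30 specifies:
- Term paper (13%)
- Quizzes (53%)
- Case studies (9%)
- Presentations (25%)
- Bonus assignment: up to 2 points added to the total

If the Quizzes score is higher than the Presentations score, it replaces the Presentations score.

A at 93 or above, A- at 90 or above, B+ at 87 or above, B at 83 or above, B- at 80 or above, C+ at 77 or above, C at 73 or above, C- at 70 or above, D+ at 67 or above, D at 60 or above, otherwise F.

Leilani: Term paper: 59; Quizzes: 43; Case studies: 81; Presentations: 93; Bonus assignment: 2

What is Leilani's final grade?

D

Quizzes (43) ≤ Presentations (93), so Presentations stays at 93.
Weighted total:
  Term paper 59 × 0.13 = 7.67
  Quizzes 43 × 0.53 = 22.79
  Case studies 81 × 0.09 = 7.29
  Presentations 93 × 0.25 = 23.25
Sum = 61
Bonus assignment: 61 + 2 = 63
63 is ≥ 60 and < 67 → D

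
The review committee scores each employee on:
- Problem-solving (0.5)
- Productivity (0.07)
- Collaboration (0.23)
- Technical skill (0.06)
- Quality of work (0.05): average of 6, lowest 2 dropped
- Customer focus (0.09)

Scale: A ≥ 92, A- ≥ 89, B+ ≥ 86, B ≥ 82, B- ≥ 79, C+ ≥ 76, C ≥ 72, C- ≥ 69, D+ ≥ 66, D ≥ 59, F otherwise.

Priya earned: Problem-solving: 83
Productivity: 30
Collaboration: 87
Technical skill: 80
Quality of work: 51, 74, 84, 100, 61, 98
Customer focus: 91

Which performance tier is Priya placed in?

B-

Quality of work: drop 51, 61 → average of remaining 4 = 356/4 = 89
Weighted total:
  Problem-solving 83 × 0.5 = 41.5
  Productivity 30 × 0.07 = 2.1
  Collaboration 87 × 0.23 = 20.01
  Technical skill 80 × 0.06 = 4.8
  Quality of work 89 × 0.05 = 4.45
  Customer focus 91 × 0.09 = 8.19
Sum = 81.05
81.05 is ≥ 79 and < 82 → B-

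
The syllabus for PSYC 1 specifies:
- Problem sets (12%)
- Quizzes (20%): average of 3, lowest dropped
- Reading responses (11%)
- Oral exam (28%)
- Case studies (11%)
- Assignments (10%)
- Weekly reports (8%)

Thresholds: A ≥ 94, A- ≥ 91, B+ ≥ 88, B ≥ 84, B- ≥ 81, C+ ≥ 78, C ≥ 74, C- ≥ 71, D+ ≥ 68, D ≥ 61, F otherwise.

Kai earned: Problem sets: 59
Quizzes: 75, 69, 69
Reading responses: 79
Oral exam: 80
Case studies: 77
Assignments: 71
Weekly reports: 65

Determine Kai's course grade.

C-

Quizzes: drop 69 → average of remaining 2 = 144/2 = 72
Weighted total:
  Problem sets 59 × 0.12 = 7.08
  Quizzes 72 × 0.2 = 14.4
  Reading responses 79 × 0.11 = 8.69
  Oral exam 80 × 0.28 = 22.4
  Case studies 77 × 0.11 = 8.47
  Assignments 71 × 0.1 = 7.1
  Weekly reports 65 × 0.08 = 5.2
Sum = 73.34
73.34 is ≥ 71 and < 74 → C-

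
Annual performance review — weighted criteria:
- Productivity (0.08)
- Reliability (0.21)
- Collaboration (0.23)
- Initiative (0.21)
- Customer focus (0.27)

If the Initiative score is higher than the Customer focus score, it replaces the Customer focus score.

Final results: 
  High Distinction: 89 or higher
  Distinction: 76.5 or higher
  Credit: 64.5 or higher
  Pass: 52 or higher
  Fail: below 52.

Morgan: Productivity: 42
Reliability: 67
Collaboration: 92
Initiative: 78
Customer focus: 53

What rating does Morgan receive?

Credit

Initiative (78) > Customer focus (53), so Customer focus counts as 78.
Weighted total:
  Productivity 42 × 0.08 = 3.36
  Reliability 67 × 0.21 = 14.07
  Collaboration 92 × 0.23 = 21.16
  Initiative 78 × 0.21 = 16.38
  Customer focus 78 × 0.27 = 21.06
Sum = 76.03
76.03 is ≥ 64.5 and < 76.5 → Credit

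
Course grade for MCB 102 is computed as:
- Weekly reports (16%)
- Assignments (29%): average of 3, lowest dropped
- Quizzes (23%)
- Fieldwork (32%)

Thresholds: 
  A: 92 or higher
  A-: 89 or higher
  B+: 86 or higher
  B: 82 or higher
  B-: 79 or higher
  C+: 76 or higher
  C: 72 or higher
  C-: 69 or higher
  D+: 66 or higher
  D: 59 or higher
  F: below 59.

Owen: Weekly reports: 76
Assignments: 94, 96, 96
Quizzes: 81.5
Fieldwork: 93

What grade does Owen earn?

B+

Assignments: drop 94 → average of remaining 2 = 192/2 = 96
Weighted total:
  Weekly reports 76 × 0.16 = 12.16
  Assignments 96 × 0.29 = 27.84
  Quizzes 81.5 × 0.23 = 18.745
  Fieldwork 93 × 0.32 = 29.76
Sum = 88.505
88.505 is ≥ 86 and < 89 → B+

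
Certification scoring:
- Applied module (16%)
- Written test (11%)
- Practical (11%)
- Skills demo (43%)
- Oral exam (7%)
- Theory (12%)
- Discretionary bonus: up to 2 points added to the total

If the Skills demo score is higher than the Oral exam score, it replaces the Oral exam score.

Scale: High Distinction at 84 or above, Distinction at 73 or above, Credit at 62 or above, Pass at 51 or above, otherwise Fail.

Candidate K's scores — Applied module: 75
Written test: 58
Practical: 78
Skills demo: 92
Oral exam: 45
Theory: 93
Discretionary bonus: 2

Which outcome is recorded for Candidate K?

Skills demo (92) > Oral exam (45), so Oral exam counts as 92.
Weighted total:
  Applied module 75 × 0.16 = 12
  Written test 58 × 0.11 = 6.38
  Practical 78 × 0.11 = 8.58
  Skills demo 92 × 0.43 = 39.56
  Oral exam 92 × 0.07 = 6.44
  Theory 93 × 0.12 = 11.16
Sum = 84.12
Discretionary bonus: 84.12 + 2 = 86.12
86.12 ≥ 84 → High Distinction

High Distinction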